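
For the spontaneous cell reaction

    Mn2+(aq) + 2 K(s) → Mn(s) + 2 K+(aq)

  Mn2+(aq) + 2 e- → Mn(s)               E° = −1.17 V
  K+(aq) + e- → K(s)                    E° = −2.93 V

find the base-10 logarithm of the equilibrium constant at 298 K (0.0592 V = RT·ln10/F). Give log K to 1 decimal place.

The Mn²⁺/Mn couple is reduced (cathode); E°cell = −1.17 − (−2.93) = +1.76 V with n = 2.
At equilibrium E = 0, so log K = nE°cell / 0.0592 = (2)(+1.76) / 0.0592 = 59.5.

log K = 59.5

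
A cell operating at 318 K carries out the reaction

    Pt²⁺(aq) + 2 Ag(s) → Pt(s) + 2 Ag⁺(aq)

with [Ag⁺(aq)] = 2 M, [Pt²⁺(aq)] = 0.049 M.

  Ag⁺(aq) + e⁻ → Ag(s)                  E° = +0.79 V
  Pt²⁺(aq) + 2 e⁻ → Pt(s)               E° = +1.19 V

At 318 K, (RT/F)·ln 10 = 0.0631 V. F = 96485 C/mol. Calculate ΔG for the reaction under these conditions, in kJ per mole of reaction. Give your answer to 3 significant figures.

−65.6 kJ/mol

The standard cell potential is +1.19 − (+0.79) = +0.40 V, with n = 2 electrons in the balanced equation.
Q = [Ag⁺(aq)]^2 / [Pt²⁺(aq)] = 81.6, so log Q = 1.912 and E = +0.40 − (0.0631/2)(1.912) = +0.3397 V.
ΔG = −nFE = −(2)(96485)(+0.3397) J/mol = −65.6 kJ/mol.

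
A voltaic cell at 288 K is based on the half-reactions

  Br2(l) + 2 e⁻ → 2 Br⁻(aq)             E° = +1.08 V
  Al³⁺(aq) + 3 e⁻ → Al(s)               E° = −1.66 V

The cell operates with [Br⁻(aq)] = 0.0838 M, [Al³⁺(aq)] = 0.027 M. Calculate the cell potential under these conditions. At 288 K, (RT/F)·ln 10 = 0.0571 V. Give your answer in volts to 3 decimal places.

+2.831 V

The Br₂/Br⁻ couple has the more positive E°, so it is the cathode; Al³⁺/Al is the anode.
The standard potential is +1.08 − (−1.66) = +2.74 V and the balanced reaction transfers n = 6 electrons.
The balanced reaction is 3 Br2(l) + 2 Al(s) → 6 Br⁻(aq) + 2 Al³⁺(aq), so Q = [Br⁻(aq)]^6·[Al³⁺(aq)]^2 = 2.52×10^−10 and log Q = −9.598.
By the Nernst equation, E = +2.74 − (0.0571/6)·(−9.598) = +2.831 V.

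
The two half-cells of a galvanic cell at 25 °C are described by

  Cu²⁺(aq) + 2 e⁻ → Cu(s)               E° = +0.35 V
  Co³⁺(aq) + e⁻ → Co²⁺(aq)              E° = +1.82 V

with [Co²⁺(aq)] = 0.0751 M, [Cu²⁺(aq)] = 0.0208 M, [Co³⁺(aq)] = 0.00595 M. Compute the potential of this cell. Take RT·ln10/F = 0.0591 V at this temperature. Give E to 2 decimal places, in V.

Co³⁺/Co²⁺ is reduced (cathode, E° = +1.82 V) and Cu²⁺/Cu is oxidized (anode).
The standard potential is +1.82 − (+0.35) = +1.47 V and the balanced reaction transfers n = 2 electrons.
Balancing gives 2 Co³⁺(aq) + Cu(s) → 2 Co²⁺(aq) + Cu²⁺(aq); hence Q = ([Co²⁺(aq)]^2·[Cu²⁺(aq)]) / [Co³⁺(aq)]^2 = 3.31 (log Q = 0.520).
By the Nernst equation, E = +1.47 − (0.0591/2)·(0.520) = +1.45 V.

+1.45 V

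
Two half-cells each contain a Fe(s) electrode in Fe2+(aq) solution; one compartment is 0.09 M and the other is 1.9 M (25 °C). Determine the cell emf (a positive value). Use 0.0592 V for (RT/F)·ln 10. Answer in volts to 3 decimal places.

For a concentration cell E°cell = 0, since both electrodes use the same couple.
The compartment with the higher Fe2+(aq) concentration (1.9 M) acts as the cathode; ions are reduced there and produced at the dilute (0.09 M) anode.
With n = 2, Ecell = −(0.0592/2)·log([dilute]/[conc]) = −(0.0592/2)·log(0.09/1.9) = +0.039 V.

0.039 V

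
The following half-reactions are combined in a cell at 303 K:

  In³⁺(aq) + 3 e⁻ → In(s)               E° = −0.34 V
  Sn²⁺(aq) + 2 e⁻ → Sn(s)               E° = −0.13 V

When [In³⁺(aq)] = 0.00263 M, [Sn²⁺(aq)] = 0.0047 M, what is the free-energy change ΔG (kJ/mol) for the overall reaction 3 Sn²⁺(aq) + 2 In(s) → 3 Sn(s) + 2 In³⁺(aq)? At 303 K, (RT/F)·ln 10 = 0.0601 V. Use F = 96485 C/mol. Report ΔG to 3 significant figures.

−111 kJ/mol

The standard cell potential is −0.13 − (−0.34) = +0.21 V, with n = 6 electrons in the balanced equation.
Here Q = [In³⁺(aq)]^2 / [Sn²⁺(aq)]^3 = 66.6 (log Q = 1.824), giving E = +0.21 − (0.0601/6)·(1.824) = +0.1917 V.
ΔG = −nFE = −(6)(96485)(+0.1917) J/mol = −111 kJ/mol.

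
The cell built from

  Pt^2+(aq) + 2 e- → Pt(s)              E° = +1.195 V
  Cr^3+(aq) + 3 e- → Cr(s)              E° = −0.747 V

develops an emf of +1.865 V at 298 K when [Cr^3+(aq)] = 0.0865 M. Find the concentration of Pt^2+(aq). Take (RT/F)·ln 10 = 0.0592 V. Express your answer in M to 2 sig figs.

0.00049 M

The Pt²⁺/Pt couple has the larger reduction potential, so it is the cathode: E°cell = +1.195 − (−0.747) = +1.942 V and n = 6.
Rearranging E = E° − (0.0592/n)·log Q gives log Q = 6(+1.942 − (+1.865))/0.0592 = 7.804.
The balanced reaction is 3 Pt^2+(aq) + 2 Cr(s) → 3 Pt(s) + 2 Cr^3+(aq), so Q = [Cr^3+(aq)]^2 / [Pt^2+(aq)]^3.
Isolating [Pt^2+(aq)] in Q = 10^{7.804} yields log [Pt^2+(aq)] = −3.310, i.e. 0.00049 M.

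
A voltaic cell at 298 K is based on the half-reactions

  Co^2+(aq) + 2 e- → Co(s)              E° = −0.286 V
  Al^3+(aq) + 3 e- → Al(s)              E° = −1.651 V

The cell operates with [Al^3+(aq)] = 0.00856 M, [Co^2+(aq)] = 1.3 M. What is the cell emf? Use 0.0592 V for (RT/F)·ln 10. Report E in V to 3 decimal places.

The Co²⁺/Co couple has the more positive E°, so it is the cathode; Al³⁺/Al is the anode.
The standard potential is −0.286 − (−1.651) = +1.365 V and the balanced reaction transfers n = 6 electrons.
The balanced reaction is 3 Co^2+(aq) + 2 Al(s) → 3 Co(s) + 2 Al^3+(aq), so Q = [Al^3+(aq)]^2 / [Co^2+(aq)]^3 = 3.34×10^−5 and log Q = −4.477.
By the Nernst equation, E = +1.365 − (0.0592/6)·(−4.477) = +1.409 V.

+1.409 V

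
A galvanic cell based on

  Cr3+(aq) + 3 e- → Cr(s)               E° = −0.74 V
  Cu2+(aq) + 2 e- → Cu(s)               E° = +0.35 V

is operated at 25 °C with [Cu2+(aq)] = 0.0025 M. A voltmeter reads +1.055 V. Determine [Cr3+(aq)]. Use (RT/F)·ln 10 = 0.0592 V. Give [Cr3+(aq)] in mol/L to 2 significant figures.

Cu²⁺/Cu is the cathode (higher E°); E°cell = +0.35 − (−0.74) = +1.09 V with n = 6.
From the Nernst equation, log Q = n(E° − E)/0.0592 = 6·(+1.09 − (+1.055))/0.0592 = 3.547.
Balancing electrons gives 3 Cu2+(aq) + 2 Cr(s) → 3 Cu(s) + 2 Cr3+(aq); thus Q = [Cr3+(aq)]^2 / [Cu2+(aq)]^3.
Solving for the unknown gives log [Cr3+(aq)] = −2.130, so [Cr3+(aq)] ≈ 0.0074 M.

0.0074 M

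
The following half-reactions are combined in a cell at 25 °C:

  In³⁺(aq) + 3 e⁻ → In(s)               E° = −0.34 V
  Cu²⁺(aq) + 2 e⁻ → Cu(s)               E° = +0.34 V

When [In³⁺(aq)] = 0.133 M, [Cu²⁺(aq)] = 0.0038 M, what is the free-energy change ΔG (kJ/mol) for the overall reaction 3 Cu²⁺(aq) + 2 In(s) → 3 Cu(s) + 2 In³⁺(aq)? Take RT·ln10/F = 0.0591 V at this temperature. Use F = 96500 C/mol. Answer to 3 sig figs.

−362 kJ/mol

E°cell = +0.34 − (−0.34) = +0.68 V; the balanced reaction transfers n = 6 electrons.
Q = [In³⁺(aq)]^2 / [Cu²⁺(aq)]^3 = 3.22×10^5, so log Q = 5.508 and E = +0.68 − (0.0591/6)(5.508) = +0.6257 V.
Finally ΔG = −nFE = −(6)(96500 C/mol)(+0.6257 V) = −362 kJ/mol.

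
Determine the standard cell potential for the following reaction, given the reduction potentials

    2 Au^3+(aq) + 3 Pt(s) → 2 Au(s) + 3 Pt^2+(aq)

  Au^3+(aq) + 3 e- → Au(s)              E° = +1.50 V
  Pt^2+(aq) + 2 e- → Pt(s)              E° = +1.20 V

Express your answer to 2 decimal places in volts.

Au^3+(aq) gains electrons, so the Au³⁺/Au couple is the cathode; the Pt²⁺/Pt couple is the anode.
E°cell = E°(cathode) − E°(anode) = +1.50 − (+1.20) = +0.30 V.

+0.30 V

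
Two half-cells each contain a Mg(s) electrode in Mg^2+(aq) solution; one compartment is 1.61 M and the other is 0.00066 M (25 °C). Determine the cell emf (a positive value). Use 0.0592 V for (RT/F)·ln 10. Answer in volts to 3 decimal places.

0.100 V

For a concentration cell E°cell = 0, since both electrodes use the same couple.
The compartment with the higher Mg^2+(aq) concentration (1.61 M) acts as the cathode; ions are reduced there and produced at the dilute (0.00066 M) anode.
With n = 2, Ecell = −(0.0592/2)·log([dilute]/[conc]) = −(0.0592/2)·log(0.00066/1.61) = +0.100 V.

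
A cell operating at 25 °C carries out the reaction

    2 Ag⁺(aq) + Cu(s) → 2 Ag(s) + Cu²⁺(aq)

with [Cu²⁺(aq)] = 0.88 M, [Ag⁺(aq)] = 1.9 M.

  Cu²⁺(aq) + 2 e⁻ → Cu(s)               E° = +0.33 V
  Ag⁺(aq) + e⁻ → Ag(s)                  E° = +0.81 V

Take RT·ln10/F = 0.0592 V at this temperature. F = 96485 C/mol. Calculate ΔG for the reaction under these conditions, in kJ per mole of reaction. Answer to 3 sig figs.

The standard cell potential is +0.81 − (+0.33) = +0.48 V, with n = 2 electrons in the balanced equation.
The reaction quotient is [Cu²⁺(aq)] / [Ag⁺(aq)]^2 = 0.244; by Nernst, E = +0.48 − (0.0592/2)(−0.613) = +0.4981 V.
ΔG = −nFE = −(2)(96485)(+0.4981) J/mol = −96.1 kJ/mol.

−96.1 kJ/mol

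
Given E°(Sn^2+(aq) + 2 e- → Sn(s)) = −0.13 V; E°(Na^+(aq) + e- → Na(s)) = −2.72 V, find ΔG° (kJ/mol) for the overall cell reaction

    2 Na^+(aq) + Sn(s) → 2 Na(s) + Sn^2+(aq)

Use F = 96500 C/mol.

In the reaction as written Na^+(aq) is reduced, so the Na⁺/Na couple is the cathode and Sn²⁺/Sn is the anode.
E°cell = −2.72 − (−0.13) = −2.59 V; balancing electrons gives n = 2.
ΔG° = −nFE°cell = −(2)(96500)(−2.59) J/mol = +500 kJ/mol.

+500 kJ/mol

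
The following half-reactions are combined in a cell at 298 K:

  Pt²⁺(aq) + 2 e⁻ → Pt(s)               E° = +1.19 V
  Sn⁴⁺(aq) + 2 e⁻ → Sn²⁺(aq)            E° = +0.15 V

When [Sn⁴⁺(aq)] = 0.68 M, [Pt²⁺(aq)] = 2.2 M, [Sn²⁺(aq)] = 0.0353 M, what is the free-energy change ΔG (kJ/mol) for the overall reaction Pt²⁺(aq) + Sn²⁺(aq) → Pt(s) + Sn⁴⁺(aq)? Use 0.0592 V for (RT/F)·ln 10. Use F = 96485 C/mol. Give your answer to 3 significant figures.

−195 kJ/mol

E°cell = +1.19 − (+0.15) = +1.04 V; the balanced reaction transfers n = 2 electrons.
The reaction quotient is [Sn⁴⁺(aq)] / ([Pt²⁺(aq)]·[Sn²⁺(aq)]) = 8.76; by Nernst, E = +1.04 − (0.0592/2)(0.942) = +1.0121 V.
Finally ΔG = −nFE = −(2)(96485 C/mol)(+1.0121 V) = −195 kJ/mol.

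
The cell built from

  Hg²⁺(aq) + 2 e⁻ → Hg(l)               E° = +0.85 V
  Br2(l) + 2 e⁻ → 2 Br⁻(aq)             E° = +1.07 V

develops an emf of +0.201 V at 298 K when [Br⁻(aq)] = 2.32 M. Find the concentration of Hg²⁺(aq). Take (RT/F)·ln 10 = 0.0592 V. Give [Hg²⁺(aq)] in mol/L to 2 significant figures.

With Br₂/Br⁻ at the cathode and Hg²⁺/Hg at the anode, E°cell = +1.07 − (+0.85) = +0.22 V (n = 2).
Since E = E° − (0.0592/n)·log Q, log Q = n(E° − E)/0.0592 = 0.642.
The balanced reaction is Br2(l) + Hg(l) → 2 Br⁻(aq) + Hg²⁺(aq), so Q = [Br⁻(aq)]^2·[Hg²⁺(aq)].
Isolating [Hg²⁺(aq)] in Q = 10^{0.642} yields log [Hg²⁺(aq)] = −0.089, i.e. 0.81 M.

0.81 M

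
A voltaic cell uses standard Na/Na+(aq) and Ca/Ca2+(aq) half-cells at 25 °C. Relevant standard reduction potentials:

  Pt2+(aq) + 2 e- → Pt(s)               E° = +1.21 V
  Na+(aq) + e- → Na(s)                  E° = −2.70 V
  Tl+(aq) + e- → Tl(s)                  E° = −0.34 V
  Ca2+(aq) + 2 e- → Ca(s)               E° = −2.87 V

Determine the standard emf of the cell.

Of the two couples in this cell, the one with the more positive reduction potential is reduced at the cathode: here that is Na⁺/Na (−2.70 V); Ca²⁺/Ca (−2.87 V) is the anode.
E°cell = E°(cathode) − E°(anode) = −2.70 − (−2.87) = +0.17 V.

+0.17 V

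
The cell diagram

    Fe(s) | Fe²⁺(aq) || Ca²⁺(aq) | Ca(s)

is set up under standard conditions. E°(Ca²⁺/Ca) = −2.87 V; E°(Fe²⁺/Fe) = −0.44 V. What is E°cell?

−2.43 V

By convention the left-hand electrode in cell notation is the anode (oxidation) and the right-hand electrode is the cathode (reduction).
E°cell = E°(right) − E°(left) = −2.87 − (−0.44) = −2.43 V.
The negative sign shows that, as written, the cell would require an external voltage to drive the reaction.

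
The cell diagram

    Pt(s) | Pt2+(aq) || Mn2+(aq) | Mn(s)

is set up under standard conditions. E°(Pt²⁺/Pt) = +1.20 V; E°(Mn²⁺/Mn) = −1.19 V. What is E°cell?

−2.39 V

By convention the left-hand electrode in cell notation is the anode (oxidation) and the right-hand electrode is the cathode (reduction).
E°cell = E°(right) − E°(left) = −1.19 − (+1.20) = −2.39 V.
The negative sign shows that, as written, the cell would require an external voltage to drive the reaction.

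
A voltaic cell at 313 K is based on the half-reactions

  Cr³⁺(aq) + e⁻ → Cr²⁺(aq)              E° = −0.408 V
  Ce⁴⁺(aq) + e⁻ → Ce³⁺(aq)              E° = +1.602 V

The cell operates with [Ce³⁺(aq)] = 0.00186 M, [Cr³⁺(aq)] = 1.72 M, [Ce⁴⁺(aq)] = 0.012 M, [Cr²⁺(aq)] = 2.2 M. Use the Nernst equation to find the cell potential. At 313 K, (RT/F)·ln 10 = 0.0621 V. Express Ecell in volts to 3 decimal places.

Ce⁴⁺/Ce³⁺ is reduced (cathode, E° = +1.602 V) and Cr³⁺/Cr²⁺ is oxidized (anode).
The standard potential is +1.602 − (−0.408) = +2.010 V and the balanced reaction transfers n = 1 electron.
For the overall reaction Ce⁴⁺(aq) + Cr²⁺(aq) → Ce³⁺(aq) + Cr³⁺(aq), Q = ([Ce³⁺(aq)]·[Cr³⁺(aq)]) / ([Ce⁴⁺(aq)]·[Cr²⁺(aq)]) = 0.121, giving log Q = −0.917.
By the Nernst equation, E = +2.010 − (0.0621/1)·(−0.917) = +2.067 V.

+2.067 V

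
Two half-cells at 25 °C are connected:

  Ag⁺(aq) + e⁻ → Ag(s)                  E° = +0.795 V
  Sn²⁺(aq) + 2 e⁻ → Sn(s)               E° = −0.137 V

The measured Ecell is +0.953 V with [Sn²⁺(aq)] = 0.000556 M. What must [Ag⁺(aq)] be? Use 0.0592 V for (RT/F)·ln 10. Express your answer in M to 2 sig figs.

Ag⁺/Ag is the cathode (higher E°); E°cell = +0.795 − (−0.137) = +0.932 V with n = 2.
Since E = E° − (0.0592/n)·log Q, log Q = n(E° − E)/0.0592 = −0.709.
Balancing electrons gives 2 Ag⁺(aq) + Sn(s) → 2 Ag(s) + Sn²⁺(aq); thus Q = [Sn²⁺(aq)] / [Ag⁺(aq)]^2.
Substituting the known concentrations and solving, log [Ag⁺(aq)] = −1.273 and [Ag⁺(aq)] = 0.053 M.

0.053 M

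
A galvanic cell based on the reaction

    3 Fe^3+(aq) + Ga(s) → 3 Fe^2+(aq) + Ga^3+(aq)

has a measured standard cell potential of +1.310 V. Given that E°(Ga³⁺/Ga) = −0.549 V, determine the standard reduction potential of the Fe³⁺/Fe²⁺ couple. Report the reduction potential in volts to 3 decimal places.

+0.761 V

In the reaction as written the Fe³⁺/Fe²⁺ couple is reduced (cathode) and Ga³⁺/Ga is oxidized (anode), so E°cell = E°(Fe³⁺/Fe²⁺) − E°(Ga³⁺/Ga).
E°(Fe³⁺/Fe²⁺) = E°cell + E°(anode) = +1.310 + (−0.549) = +0.761 V.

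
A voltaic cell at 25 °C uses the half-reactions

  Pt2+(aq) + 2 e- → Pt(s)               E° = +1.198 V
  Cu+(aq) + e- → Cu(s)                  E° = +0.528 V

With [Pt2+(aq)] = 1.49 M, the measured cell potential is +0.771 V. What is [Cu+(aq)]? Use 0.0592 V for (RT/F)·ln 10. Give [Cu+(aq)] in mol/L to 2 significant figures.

The Pt²⁺/Pt couple has the larger reduction potential, so it is the cathode: E°cell = +1.198 − (+0.528) = +0.670 V and n = 2.
Since E = E° − (0.0592/n)·log Q, log Q = n(E° − E)/0.0592 = −3.412.
For Pt2+(aq) + 2 Cu(s) → Pt(s) + 2 Cu+(aq), the reaction quotient is Q = [Cu+(aq)]^2 / [Pt2+(aq)].
Solving for the unknown gives log [Cu+(aq)] = −1.619, so [Cu+(aq)] ≈ 0.024 M.

0.024 M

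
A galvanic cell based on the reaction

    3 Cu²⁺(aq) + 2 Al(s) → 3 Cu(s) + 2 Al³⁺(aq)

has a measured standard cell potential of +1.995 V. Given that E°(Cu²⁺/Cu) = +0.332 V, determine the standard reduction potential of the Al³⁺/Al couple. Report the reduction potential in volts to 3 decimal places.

−1.663 V

In the reaction as written the Cu²⁺/Cu couple is reduced (cathode) and Al³⁺/Al is oxidized (anode), so E°cell = E°(Cu²⁺/Cu) − E°(Al³⁺/Al).
E°(Al³⁺/Al) = E°(cathode) − E°cell = +0.332 − (+1.995) = −1.663 V.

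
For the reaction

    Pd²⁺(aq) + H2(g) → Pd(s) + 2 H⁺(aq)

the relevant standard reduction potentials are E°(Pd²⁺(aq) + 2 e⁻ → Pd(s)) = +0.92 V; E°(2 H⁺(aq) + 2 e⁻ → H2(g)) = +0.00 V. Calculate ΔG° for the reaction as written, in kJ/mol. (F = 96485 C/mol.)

−178 kJ/mol

In the reaction as written Pd²⁺(aq) is reduced, so the Pd²⁺/Pd couple is the cathode and 2H⁺/H₂ is the anode.
E°cell = +0.92 − (+0.00) = +0.92 V; balancing electrons gives n = 2.
ΔG° = −nFE°cell = −(2)(96485)(+0.92) J/mol = −178 kJ/mol.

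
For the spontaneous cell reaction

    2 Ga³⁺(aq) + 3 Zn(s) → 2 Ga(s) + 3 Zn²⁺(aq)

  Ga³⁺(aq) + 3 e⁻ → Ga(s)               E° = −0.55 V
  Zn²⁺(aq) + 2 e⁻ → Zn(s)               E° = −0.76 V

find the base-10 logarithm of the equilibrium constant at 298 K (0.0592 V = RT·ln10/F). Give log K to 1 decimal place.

The Ga³⁺/Ga couple is reduced (cathode); E°cell = −0.55 − (−0.76) = +0.21 V with n = 6.
At equilibrium E = 0, so log K = nE°cell / 0.0592 = (6)(+0.21) / 0.0592 = 21.3.

log K = 21.3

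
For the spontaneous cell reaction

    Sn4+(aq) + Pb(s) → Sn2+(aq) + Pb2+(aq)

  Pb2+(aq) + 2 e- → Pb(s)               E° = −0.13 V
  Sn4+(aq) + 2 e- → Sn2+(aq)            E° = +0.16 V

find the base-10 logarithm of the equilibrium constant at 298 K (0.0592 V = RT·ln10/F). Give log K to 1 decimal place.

The Sn⁴⁺/Sn²⁺ couple is reduced (cathode); E°cell = +0.16 − (−0.13) = +0.29 V with n = 2.
At equilibrium E = 0, so log K = nE°cell / 0.0592 = (2)(+0.29) / 0.0592 = 9.8.

log K = 9.8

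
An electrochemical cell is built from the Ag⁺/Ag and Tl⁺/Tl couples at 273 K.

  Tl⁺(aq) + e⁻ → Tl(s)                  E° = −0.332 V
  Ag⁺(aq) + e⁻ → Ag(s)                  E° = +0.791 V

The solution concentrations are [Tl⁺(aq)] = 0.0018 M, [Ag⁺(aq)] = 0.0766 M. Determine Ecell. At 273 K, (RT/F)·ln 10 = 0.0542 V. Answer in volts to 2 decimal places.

Ag⁺/Ag is reduced (cathode, E° = +0.791 V) and Tl⁺/Tl is oxidized (anode).
E°cell = +0.791 − (−0.332) = +1.123 V, with n = 1 electron transferred.
Balancing gives Ag⁺(aq) + Tl(s) → Ag(s) + Tl⁺(aq); hence Q = [Tl⁺(aq)] / [Ag⁺(aq)] = 0.0235 (log Q = −1.629).
Applying E = E° − (RT ln10/nF)·log Q gives +1.123 − (0.0542/1)(−1.629) = +1.21 V.

+1.21 V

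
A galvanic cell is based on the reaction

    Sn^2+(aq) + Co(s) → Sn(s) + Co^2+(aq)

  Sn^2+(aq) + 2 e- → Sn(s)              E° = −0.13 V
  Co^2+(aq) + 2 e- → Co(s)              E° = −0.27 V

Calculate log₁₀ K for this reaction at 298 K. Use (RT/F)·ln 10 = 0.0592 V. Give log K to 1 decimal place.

The Sn²⁺/Sn couple is reduced (cathode); E°cell = −0.13 − (−0.27) = +0.14 V with n = 2.
At equilibrium E = 0, so log K = nE°cell / 0.0592 = (2)(+0.14) / 0.0592 = 4.7.

log K = 4.7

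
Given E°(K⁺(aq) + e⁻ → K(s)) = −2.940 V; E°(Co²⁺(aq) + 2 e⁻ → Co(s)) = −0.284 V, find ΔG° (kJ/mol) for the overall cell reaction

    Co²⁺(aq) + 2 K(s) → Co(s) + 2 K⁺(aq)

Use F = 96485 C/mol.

−513 kJ/mol

In the reaction as written Co²⁺(aq) is reduced, so the Co²⁺/Co couple is the cathode and K⁺/K is the anode.
E°cell = −0.284 − (−2.940) = +2.656 V; balancing electrons gives n = 2.
ΔG° = −nFE°cell = −(2)(96485)(+2.656) J/mol = −513 kJ/mol.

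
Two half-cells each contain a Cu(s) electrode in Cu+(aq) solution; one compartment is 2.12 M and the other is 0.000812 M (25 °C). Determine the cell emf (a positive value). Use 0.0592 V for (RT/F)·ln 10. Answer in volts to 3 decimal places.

0.202 V

For a concentration cell E°cell = 0, since both electrodes use the same couple.
The compartment with the higher Cu+(aq) concentration (2.12 M) acts as the cathode; ions are reduced there and produced at the dilute (0.000812 M) anode.
With n = 1, Ecell = −(0.0592/1)·log([dilute]/[conc]) = −(0.0592/1)·log(0.000812/2.12) = +0.202 V.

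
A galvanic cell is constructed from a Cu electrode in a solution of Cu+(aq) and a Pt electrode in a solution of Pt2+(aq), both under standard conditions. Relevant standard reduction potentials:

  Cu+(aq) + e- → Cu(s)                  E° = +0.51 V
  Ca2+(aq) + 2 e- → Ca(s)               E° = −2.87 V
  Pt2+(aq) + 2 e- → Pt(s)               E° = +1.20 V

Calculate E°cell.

+0.69 V

The Pt²⁺/Pt couple has the higher E°, so Pt ion is reduced (cathode) and Cu is oxidized (anode).
E°cell = E°(cathode) − E°(anode) = +1.20 − (+0.51) = +0.69 V.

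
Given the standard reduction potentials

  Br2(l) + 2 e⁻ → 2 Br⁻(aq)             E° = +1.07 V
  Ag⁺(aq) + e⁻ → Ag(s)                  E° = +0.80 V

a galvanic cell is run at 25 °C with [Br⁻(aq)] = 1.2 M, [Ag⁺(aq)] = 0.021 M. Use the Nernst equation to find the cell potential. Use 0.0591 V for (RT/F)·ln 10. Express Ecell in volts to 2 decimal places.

The Br₂/Br⁻ couple has the more positive E°, so it is the cathode; Ag⁺/Ag is the anode.
The standard potential is +1.07 − (+0.80) = +0.27 V and the balanced reaction transfers n = 2 electrons.
Balancing gives Br2(l) + 2 Ag(s) → 2 Br⁻(aq) + 2 Ag⁺(aq); hence Q = [Br⁻(aq)]^2·[Ag⁺(aq)]^2 = 0.000635 (log Q = −3.197).
By the Nernst equation, E = +0.27 − (0.0591/2)·(−3.197) = +0.36 V.

+0.36 V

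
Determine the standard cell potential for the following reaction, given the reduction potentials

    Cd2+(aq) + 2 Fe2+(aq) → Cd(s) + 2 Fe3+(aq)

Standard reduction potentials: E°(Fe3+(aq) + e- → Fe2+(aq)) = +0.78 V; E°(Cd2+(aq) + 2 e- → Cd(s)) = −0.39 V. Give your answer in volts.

−1.17 V

In the reaction as written, Cd2+(aq) is reduced (cathode) and Fe3+(aq) is produced by oxidation at the anode.
E°cell = E°(cathode) − E°(anode) = −0.39 − (+0.78) = −1.17 V.
The negative E°cell means the reaction is non-spontaneous in the direction written.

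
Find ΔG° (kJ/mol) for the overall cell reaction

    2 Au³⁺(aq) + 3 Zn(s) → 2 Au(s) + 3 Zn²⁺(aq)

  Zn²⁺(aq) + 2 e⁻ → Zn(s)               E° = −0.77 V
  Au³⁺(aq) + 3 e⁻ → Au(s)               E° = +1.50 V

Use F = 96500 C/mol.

−1314 kJ/mol

In the reaction as written Au³⁺(aq) is reduced, so the Au³⁺/Au couple is the cathode and Zn²⁺/Zn is the anode.
E°cell = +1.50 − (−0.77) = +2.27 V; balancing electrons gives n = 6.
ΔG° = −nFE°cell = −(6)(96500)(+2.27) J/mol = −1314 kJ/mol.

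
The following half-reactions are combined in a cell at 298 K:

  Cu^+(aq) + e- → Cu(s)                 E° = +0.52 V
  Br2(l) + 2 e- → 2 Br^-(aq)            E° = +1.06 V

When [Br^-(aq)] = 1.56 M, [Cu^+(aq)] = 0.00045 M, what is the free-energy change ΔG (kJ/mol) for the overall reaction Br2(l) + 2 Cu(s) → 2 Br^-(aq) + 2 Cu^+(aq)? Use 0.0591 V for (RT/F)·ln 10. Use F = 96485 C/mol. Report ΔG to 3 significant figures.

−140 kJ/mol

With Br₂/Br⁻ reduced at the cathode, E°cell = +1.06 − (+0.52) = +0.54 V and n = 2.
Q = [Br^-(aq)]^2·[Cu^+(aq)]^2 = 4.93×10^−7, so log Q = −6.307 and E = +0.54 − (0.0591/2)(−6.307) = +0.7264 V.
Then ΔG = −nFE = −2 × 96485 × +0.7264 J/mol = −140 kJ/mol.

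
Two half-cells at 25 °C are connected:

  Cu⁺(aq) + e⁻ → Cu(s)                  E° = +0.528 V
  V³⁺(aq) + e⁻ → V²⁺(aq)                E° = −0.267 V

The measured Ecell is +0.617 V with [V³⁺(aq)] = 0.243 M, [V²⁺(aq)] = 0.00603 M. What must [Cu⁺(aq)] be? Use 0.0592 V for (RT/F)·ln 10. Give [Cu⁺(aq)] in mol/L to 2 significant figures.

The Cu⁺/Cu couple has the larger reduction potential, so it is the cathode: E°cell = +0.528 − (−0.267) = +0.795 V and n = 1.
Since E = E° − (0.0592/n)·log Q, log Q = n(E° − E)/0.0592 = 3.007.
Balancing electrons gives Cu⁺(aq) + V²⁺(aq) → Cu(s) + V³⁺(aq); thus Q = [V³⁺(aq)] / ([Cu⁺(aq)]·[V²⁺(aq)]).
Isolating [Cu⁺(aq)] in Q = 10^{3.007} yields log [Cu⁺(aq)] = −1.402, i.e. 0.040 M.

0.040 M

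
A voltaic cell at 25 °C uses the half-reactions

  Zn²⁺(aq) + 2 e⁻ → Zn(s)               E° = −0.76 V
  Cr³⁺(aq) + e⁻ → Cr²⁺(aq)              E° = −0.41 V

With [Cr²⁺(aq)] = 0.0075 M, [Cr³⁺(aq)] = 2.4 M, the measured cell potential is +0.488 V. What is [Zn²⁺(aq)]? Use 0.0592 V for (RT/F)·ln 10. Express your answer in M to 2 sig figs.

2.2 M

With Cr³⁺/Cr²⁺ at the cathode and Zn²⁺/Zn at the anode, E°cell = −0.41 − (−0.76) = +0.35 V (n = 2).
From the Nernst equation, log Q = n(E° − E)/0.0592 = 2·(+0.35 − (+0.488))/0.0592 = −4.662.
The balanced reaction is 2 Cr³⁺(aq) + Zn(s) → 2 Cr²⁺(aq) + Zn²⁺(aq), so Q = ([Cr²⁺(aq)]^2·[Zn²⁺(aq)]) / [Cr³⁺(aq)]^2.
Isolating [Zn²⁺(aq)] in Q = 10^{−4.662} yields log [Zn²⁺(aq)] = 0.348, i.e. 2.2 M.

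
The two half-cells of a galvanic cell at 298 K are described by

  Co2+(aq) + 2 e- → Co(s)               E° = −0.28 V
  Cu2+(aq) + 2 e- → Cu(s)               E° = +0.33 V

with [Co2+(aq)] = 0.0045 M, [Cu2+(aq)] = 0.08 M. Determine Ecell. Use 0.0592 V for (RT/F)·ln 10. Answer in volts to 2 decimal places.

Since E°(Cu²⁺/Cu) > E°(Co²⁺/Co), Cu²⁺/Cu serves as the cathode.
E°cell = +0.33 − (−0.28) = +0.61 V, with n = 2 electrons transferred.
For the overall reaction Cu2+(aq) + Co(s) → Cu(s) + Co2+(aq), Q = [Co2+(aq)] / [Cu2+(aq)] = 0.0562, giving log Q = −1.250.
Applying E = E° − (RT ln10/nF)·log Q gives +0.61 − (0.0592/2)(−1.250) = +0.65 V.

+0.65 V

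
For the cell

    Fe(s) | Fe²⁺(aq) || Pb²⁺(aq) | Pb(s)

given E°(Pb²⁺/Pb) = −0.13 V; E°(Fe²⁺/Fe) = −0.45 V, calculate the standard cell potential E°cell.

By convention the left-hand electrode in cell notation is the anode (oxidation) and the right-hand electrode is the cathode (reduction).
E°cell = E°(right) − E°(left) = −0.13 − (−0.45) = +0.32 V.

+0.32 V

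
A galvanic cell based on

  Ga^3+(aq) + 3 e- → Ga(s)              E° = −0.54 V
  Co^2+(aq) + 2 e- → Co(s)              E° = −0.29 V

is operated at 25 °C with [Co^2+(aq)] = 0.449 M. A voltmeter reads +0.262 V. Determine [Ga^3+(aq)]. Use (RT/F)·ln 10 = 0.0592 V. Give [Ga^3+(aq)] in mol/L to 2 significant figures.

0.074 M

Co²⁺/Co is the cathode (higher E°); E°cell = −0.29 − (−0.54) = +0.25 V with n = 6.
Since E = E° − (0.0592/n)·log Q, log Q = n(E° − E)/0.0592 = −1.216.
For 3 Co^2+(aq) + 2 Ga(s) → 3 Co(s) + 2 Ga^3+(aq), the reaction quotient is Q = [Ga^3+(aq)]^2 / [Co^2+(aq)]^3.
Isolating [Ga^3+(aq)] in Q = 10^{−1.216} yields log [Ga^3+(aq)] = −1.130, i.e. 0.074 M.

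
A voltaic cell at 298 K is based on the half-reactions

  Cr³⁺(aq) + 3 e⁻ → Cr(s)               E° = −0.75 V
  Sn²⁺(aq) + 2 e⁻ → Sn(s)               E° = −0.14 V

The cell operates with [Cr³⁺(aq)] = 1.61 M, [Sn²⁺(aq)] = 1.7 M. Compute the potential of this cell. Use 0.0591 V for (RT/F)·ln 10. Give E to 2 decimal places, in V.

The Sn²⁺/Sn couple has the more positive E°, so it is the cathode; Cr³⁺/Cr is the anode.
The standard potential is −0.14 − (−0.75) = +0.61 V and the balanced reaction transfers n = 6 electrons.
Balancing gives 3 Sn²⁺(aq) + 2 Cr(s) → 3 Sn(s) + 2 Cr³⁺(aq); hence Q = [Cr³⁺(aq)]^2 / [Sn²⁺(aq)]^3 = 0.528 (log Q = −0.278).
E = E° − (0.0591/n)·log Q = +0.61 − (0.0591/6)(−0.278) = +0.61 V.

+0.61 V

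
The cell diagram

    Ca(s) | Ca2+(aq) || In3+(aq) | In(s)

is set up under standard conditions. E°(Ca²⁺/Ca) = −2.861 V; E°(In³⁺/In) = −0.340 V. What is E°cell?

+2.521 V

By convention the left-hand electrode in cell notation is the anode (oxidation) and the right-hand electrode is the cathode (reduction).
E°cell = E°(right) − E°(left) = −0.340 − (−2.861) = +2.521 V.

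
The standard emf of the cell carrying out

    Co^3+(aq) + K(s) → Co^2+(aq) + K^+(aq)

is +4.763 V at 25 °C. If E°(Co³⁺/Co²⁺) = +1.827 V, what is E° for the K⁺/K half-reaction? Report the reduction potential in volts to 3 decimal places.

−2.936 V

In the reaction as written the Co³⁺/Co²⁺ couple is reduced (cathode) and K⁺/K is oxidized (anode), so E°cell = E°(Co³⁺/Co²⁺) − E°(K⁺/K).
E°(K⁺/K) = E°(cathode) − E°cell = +1.827 − (+4.763) = −2.936 V.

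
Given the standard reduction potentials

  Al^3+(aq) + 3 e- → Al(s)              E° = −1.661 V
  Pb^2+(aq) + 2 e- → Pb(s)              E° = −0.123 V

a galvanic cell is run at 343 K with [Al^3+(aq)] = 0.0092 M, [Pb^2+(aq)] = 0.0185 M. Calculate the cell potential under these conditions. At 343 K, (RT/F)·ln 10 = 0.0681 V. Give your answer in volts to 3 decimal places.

+1.525 V

The Pb²⁺/Pb couple has the more positive E°, so it is the cathode; Al³⁺/Al is the anode.
E°cell = E°cat − E°an = −0.123 − (−1.661) = +1.538 V; n = 6.
The balanced reaction is 3 Pb^2+(aq) + 2 Al(s) → 3 Pb(s) + 2 Al^3+(aq), so Q = [Al^3+(aq)]^2 / [Pb^2+(aq)]^3 = 13.4 and log Q = 1.126.
E = E° − (0.0681/n)·log Q = +1.538 − (0.0681/6)(1.126) = +1.525 V.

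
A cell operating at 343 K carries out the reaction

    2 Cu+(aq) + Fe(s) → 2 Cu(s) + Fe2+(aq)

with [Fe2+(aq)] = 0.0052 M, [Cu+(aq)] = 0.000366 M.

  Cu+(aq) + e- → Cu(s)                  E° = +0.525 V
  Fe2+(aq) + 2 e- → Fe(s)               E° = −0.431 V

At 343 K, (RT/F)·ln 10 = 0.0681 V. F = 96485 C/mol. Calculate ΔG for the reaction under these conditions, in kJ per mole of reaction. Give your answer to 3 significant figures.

With Cu⁺/Cu reduced at the cathode, E°cell = +0.525 − (−0.431) = +0.956 V and n = 2.
Here Q = [Fe2+(aq)] / [Cu+(aq)]^2 = 3.88×10^4 (log Q = 4.589), giving E = +0.956 − (0.0681/2)·(4.589) = +0.7997 V.
Finally ΔG = −nFE = −(2)(96485 C/mol)(+0.7997 V) = −154 kJ/mol.

−154 kJ/mol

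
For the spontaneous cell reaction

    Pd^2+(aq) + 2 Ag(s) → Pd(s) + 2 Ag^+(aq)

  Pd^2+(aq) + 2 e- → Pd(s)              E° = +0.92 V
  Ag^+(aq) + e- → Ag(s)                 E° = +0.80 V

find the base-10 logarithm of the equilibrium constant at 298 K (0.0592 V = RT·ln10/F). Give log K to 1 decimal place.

log K = 4.1

The Pd²⁺/Pd couple is reduced (cathode); E°cell = +0.92 − (+0.80) = +0.12 V with n = 2.
At equilibrium E = 0, so log K = nE°cell / 0.0592 = (2)(+0.12) / 0.0592 = 4.1.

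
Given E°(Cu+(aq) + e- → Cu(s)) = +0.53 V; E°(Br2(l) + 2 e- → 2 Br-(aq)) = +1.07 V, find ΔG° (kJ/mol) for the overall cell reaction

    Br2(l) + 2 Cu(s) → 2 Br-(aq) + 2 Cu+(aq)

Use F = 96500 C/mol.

In the reaction as written Br2(l) is reduced, so the Br₂/Br⁻ couple is the cathode and Cu⁺/Cu is the anode.
E°cell = +1.07 − (+0.53) = +0.54 V; balancing electrons gives n = 2.
ΔG° = −nFE°cell = −(2)(96500)(+0.54) J/mol = −104 kJ/mol.

−104 kJ/mol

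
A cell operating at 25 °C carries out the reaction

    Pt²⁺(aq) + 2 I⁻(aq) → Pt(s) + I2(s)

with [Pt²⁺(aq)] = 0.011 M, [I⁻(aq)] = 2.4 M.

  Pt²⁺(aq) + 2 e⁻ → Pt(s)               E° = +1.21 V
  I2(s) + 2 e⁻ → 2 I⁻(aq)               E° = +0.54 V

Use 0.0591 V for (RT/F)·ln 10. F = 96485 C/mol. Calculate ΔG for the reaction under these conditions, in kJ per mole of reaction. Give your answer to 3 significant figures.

−122 kJ/mol

E°cell = +1.21 − (+0.54) = +0.67 V; the balanced reaction transfers n = 2 electrons.
Here Q = 1 / ([Pt²⁺(aq)]·[I⁻(aq)]^2) = 15.8 (log Q = 1.198), giving E = +0.67 − (0.0591/2)·(1.198) = +0.6346 V.
Then ΔG = −nFE = −2 × 96485 × +0.6346 J/mol = −122 kJ/mol.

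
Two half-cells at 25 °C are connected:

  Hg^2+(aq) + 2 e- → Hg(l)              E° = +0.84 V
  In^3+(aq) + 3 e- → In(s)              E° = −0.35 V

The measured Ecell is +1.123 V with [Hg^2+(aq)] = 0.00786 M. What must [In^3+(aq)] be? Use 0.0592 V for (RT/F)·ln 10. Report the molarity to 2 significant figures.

With Hg²⁺/Hg at the cathode and In³⁺/In at the anode, E°cell = +0.84 − (−0.35) = +1.19 V (n = 6).
Since E = E° − (0.0592/n)·log Q, log Q = n(E° − E)/0.0592 = 6.791.
Balancing electrons gives 3 Hg^2+(aq) + 2 In(s) → 3 Hg(l) + 2 In^3+(aq); thus Q = [In^3+(aq)]^2 / [Hg^2+(aq)]^3.
Isolating [In^3+(aq)] in Q = 10^{6.791} yields log [In^3+(aq)] = 0.239, i.e. 1.7 M.

1.7 M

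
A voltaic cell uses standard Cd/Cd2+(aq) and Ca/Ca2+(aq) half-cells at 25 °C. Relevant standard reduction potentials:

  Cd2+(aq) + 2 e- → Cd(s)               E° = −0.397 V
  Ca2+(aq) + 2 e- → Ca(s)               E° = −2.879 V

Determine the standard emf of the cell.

+2.482 V

Of the two couples in this cell, the one with the more positive reduction potential is reduced at the cathode: here that is Cd²⁺/Cd (−0.397 V); Ca²⁺/Ca (−2.879 V) is the anode.
E°cell = E°(cathode) − E°(anode) = −0.397 − (−2.879) = +2.482 V.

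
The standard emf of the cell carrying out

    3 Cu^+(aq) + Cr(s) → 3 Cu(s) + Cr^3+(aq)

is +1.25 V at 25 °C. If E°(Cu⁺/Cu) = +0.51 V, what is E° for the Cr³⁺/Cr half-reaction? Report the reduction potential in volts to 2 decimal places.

−0.74 V

In the reaction as written the Cu⁺/Cu couple is reduced (cathode) and Cr³⁺/Cr is oxidized (anode), so E°cell = E°(Cu⁺/Cu) − E°(Cr³⁺/Cr).
E°(Cr³⁺/Cr) = E°(cathode) − E°cell = +0.51 − (+1.25) = −0.74 V.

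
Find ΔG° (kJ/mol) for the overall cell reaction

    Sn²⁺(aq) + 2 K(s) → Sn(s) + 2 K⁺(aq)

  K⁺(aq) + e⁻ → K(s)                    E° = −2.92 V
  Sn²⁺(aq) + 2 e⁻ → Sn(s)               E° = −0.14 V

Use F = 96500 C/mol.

−537 kJ/mol

In the reaction as written Sn²⁺(aq) is reduced, so the Sn²⁺/Sn couple is the cathode and K⁺/K is the anode.
E°cell = −0.14 − (−2.92) = +2.78 V; balancing electrons gives n = 2.
ΔG° = −nFE°cell = −(2)(96500)(+2.78) J/mol = −537 kJ/mol.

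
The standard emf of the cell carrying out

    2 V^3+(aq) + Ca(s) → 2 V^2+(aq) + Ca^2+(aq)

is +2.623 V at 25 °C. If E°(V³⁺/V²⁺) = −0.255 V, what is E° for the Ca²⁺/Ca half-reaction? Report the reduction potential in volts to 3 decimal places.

In the reaction as written the V³⁺/V²⁺ couple is reduced (cathode) and Ca²⁺/Ca is oxidized (anode), so E°cell = E°(V³⁺/V²⁺) − E°(Ca²⁺/Ca).
E°(Ca²⁺/Ca) = E°(cathode) − E°cell = −0.255 − (+2.623) = −2.878 V.

−2.878 V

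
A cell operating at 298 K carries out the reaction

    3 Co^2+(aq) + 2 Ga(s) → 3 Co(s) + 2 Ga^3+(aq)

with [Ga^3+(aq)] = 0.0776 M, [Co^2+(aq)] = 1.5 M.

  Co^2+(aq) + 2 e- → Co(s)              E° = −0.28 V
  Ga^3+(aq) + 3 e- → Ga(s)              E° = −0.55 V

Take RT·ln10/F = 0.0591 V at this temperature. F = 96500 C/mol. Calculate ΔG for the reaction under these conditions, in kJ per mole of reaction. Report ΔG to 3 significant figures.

E°cell = −0.28 − (−0.55) = +0.27 V; the balanced reaction transfers n = 6 electrons.
The reaction quotient is [Ga^3+(aq)]^2 / [Co^2+(aq)]^3 = 0.00178; by Nernst, E = +0.27 − (0.0591/6)(−2.749) = +0.2971 V.
Finally ΔG = −nFE = −(6)(96500 C/mol)(+0.2971 V) = −172 kJ/mol.

−172 kJ/mol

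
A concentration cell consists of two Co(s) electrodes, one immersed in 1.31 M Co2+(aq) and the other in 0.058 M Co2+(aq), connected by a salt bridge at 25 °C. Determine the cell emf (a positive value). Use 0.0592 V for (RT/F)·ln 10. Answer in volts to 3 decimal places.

For a concentration cell E°cell = 0, since both electrodes use the same couple.
The compartment with the higher Co2+(aq) concentration (1.31 M) acts as the cathode; ions are reduced there and produced at the dilute (0.058 M) anode.
With n = 2, Ecell = −(0.0592/2)·log([dilute]/[conc]) = −(0.0592/2)·log(0.058/1.31) = +0.040 V.

0.040 V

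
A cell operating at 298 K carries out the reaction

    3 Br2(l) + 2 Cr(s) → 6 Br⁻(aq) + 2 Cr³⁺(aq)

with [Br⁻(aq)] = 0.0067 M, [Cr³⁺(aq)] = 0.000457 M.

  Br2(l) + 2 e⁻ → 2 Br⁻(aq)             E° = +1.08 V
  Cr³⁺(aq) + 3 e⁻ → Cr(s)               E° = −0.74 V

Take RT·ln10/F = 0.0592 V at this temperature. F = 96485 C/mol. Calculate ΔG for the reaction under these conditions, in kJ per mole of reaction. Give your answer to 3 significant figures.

−1170 kJ/mol

With Br₂/Br⁻ reduced at the cathode, E°cell = +1.08 − (−0.74) = +1.82 V and n = 6.
The reaction quotient is [Br⁻(aq)]^6·[Cr³⁺(aq)]^2 = 1.89×10^−20; by Nernst, E = +1.82 − (0.0592/6)(−19.724) = +2.0146 V.
ΔG = −nFE = −(6)(96485)(+2.0146) J/mol = −1170 kJ/mol.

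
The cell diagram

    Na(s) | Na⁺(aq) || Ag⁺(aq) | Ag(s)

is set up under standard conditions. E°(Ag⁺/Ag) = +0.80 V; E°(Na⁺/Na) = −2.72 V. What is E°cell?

By convention the left-hand electrode in cell notation is the anode (oxidation) and the right-hand electrode is the cathode (reduction).
E°cell = E°(right) − E°(left) = +0.80 − (−2.72) = +3.52 V.

+3.52 V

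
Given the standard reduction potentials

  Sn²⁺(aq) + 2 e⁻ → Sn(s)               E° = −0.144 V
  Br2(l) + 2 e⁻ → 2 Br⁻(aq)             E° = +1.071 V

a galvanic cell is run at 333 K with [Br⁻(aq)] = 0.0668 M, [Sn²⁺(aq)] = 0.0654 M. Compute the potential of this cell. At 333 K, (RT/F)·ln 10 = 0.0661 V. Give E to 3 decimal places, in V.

Since E°(Br₂/Br⁻) > E°(Sn²⁺/Sn), Br₂/Br⁻ serves as the cathode.
E°cell = E°cat − E°an = +1.071 − (−0.144) = +1.215 V; n = 2.
For the overall reaction Br2(l) + Sn(s) → 2 Br⁻(aq) + Sn²⁺(aq), Q = [Br⁻(aq)]^2·[Sn²⁺(aq)] = 0.000292, giving log Q = −3.535.
By the Nernst equation, E = +1.215 − (0.0661/2)·(−3.535) = +1.332 V.

+1.332 V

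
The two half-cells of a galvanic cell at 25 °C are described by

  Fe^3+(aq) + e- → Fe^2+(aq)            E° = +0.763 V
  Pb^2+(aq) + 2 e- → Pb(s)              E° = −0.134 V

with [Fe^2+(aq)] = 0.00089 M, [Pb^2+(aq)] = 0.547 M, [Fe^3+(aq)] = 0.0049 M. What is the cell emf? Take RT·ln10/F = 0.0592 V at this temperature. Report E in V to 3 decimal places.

+0.949 V

The Fe³⁺/Fe²⁺ couple has the more positive E°, so it is the cathode; Pb²⁺/Pb is the anode.
E°cell = E°cat − E°an = +0.763 − (−0.134) = +0.897 V; n = 2.
For the overall reaction 2 Fe^3+(aq) + Pb(s) → 2 Fe^2+(aq) + Pb^2+(aq), Q = ([Fe^2+(aq)]^2·[Pb^2+(aq)]) / [Fe^3+(aq)]^2 = 0.018, giving log Q = −1.744.
By the Nernst equation, E = +0.897 − (0.0592/2)·(−1.744) = +0.949 V.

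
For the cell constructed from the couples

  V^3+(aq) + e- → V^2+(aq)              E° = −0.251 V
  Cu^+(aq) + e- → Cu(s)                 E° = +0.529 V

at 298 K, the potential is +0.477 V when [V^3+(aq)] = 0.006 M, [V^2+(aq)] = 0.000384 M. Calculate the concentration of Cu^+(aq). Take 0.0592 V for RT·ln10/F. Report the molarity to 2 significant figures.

The Cu⁺/Cu couple has the larger reduction potential, so it is the cathode: E°cell = +0.529 − (−0.251) = +0.780 V and n = 1.
From the Nernst equation, log Q = n(E° − E)/0.0592 = 1·(+0.780 − (+0.477))/0.0592 = 5.118.
For Cu^+(aq) + V^2+(aq) → Cu(s) + V^3+(aq), the reaction quotient is Q = [V^3+(aq)] / ([Cu^+(aq)]·[V^2+(aq)]).
Substituting the known concentrations and solving, log [Cu^+(aq)] = −3.924 and [Cu^+(aq)] = 0.00012 M.

0.00012 M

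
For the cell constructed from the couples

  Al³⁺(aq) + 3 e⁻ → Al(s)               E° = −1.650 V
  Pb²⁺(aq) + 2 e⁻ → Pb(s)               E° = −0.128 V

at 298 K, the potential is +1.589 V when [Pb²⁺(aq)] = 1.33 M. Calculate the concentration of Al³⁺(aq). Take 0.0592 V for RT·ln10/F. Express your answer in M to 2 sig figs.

The Pb²⁺/Pb couple has the larger reduction potential, so it is the cathode: E°cell = −0.128 − (−1.650) = +1.522 V and n = 6.
From the Nernst equation, log Q = n(E° − E)/0.0592 = 6·(+1.522 − (+1.589))/0.0592 = −6.791.
For 3 Pb²⁺(aq) + 2 Al(s) → 3 Pb(s) + 2 Al³⁺(aq), the reaction quotient is Q = [Al³⁺(aq)]^2 / [Pb²⁺(aq)]^3.
Solving for the unknown gives log [Al³⁺(aq)] = −3.210, so [Al³⁺(aq)] ≈ 0.00062 M.

0.00062 M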